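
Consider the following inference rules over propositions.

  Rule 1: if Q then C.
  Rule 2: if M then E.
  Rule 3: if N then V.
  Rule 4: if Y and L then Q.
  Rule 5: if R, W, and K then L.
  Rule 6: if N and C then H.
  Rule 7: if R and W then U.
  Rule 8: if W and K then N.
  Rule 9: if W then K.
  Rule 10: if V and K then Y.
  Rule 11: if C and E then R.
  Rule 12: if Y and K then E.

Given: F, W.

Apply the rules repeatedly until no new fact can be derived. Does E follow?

Yes

From W, Rule 9 gives K.
From W and K, Rule 8 gives N.
N holds, so V follows (Rule 3).
V and K hold, so Y follows (Rule 10).
From Y and K, Rule 12 gives E.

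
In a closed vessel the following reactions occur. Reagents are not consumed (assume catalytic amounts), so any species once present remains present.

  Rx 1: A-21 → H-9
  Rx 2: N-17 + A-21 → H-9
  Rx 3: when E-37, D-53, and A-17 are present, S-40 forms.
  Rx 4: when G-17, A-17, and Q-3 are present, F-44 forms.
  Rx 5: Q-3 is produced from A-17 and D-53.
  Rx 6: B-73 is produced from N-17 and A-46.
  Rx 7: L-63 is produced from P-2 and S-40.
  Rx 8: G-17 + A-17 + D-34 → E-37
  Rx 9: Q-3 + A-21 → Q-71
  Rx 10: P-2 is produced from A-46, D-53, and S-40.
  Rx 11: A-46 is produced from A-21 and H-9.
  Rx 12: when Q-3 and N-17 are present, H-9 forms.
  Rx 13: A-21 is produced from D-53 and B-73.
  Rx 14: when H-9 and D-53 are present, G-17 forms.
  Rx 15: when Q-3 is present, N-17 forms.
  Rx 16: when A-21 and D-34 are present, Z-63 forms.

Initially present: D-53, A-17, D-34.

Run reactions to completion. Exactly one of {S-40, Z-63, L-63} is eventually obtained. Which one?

A-17 and D-53 present → Q-3 forms (Rx 5).
Q-3 present → N-17 forms (Rx 15).
Q-3 and N-17 present → H-9 forms (Rx 12).
H-9 and D-53 present → G-17 forms (Rx 14).
G-17, A-17, and D-34 present → E-37 forms (Rx 8).
E-37, D-53, and A-17 present → S-40 forms (Rx 3).
Z-63 would need A-21 and D-34 (Rx 16), but A-21 never forms. L-63 would need P-2 and S-40 (Rx 7), but P-2 never forms.

S-40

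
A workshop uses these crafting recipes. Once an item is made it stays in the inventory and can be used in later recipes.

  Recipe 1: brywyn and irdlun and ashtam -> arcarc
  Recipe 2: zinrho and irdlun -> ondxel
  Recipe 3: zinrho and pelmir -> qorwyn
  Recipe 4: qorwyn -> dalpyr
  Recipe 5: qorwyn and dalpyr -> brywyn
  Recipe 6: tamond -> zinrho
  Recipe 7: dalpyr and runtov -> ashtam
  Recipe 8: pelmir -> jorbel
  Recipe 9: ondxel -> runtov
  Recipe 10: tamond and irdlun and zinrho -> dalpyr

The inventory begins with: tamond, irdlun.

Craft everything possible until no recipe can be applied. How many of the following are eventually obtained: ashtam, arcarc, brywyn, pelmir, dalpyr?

2

Using Recipe 6, tamond makes zinrho.
tamond and irdlun and zinrho -> dalpyr (Recipe 10).
zinrho and irdlun -> ondxel (Recipe 2).
Using Recipe 9, ondxel makes runtov.
Using Recipe 7, dalpyr and runtov make ashtam.
ashtam: reached.
arcarc would need brywyn, irdlun, and ashtam (Recipe 1), but brywyn is never obtained.
brywyn would need qorwyn and dalpyr (Recipe 5), but qorwyn is never obtained.
No rule produces pelmir, and it is not given.
dalpyr: reached.
Reached: ashtam and dalpyr — 2 of the 5.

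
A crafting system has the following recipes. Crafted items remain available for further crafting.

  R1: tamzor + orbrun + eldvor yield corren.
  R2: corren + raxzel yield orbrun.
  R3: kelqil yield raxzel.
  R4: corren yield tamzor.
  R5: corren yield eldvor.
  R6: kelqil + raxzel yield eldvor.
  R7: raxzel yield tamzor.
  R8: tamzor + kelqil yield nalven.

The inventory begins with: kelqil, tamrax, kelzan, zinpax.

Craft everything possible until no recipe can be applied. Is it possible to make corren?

No

corren would need tamzor, orbrun, and eldvor (R1), but orbrun is never obtained.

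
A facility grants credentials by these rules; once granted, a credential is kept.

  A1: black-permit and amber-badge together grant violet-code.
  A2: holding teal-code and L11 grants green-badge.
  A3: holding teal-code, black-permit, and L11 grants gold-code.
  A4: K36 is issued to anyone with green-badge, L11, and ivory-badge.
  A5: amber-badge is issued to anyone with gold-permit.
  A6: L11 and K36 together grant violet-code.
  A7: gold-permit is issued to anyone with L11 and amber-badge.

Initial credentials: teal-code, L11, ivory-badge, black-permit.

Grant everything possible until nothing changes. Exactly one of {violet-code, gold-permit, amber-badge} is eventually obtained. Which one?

Holding teal-code and L11 grants green-badge (A2).
Holding green-badge, L11, and ivory-badge grants K36 (A4).
Holding L11 and K36 grants violet-code (A6).
amber-badge would need gold-permit (A5), but gold-permit is never granted. gold-permit would need L11 and amber-badge (A7), but amber-badge is never granted.

violet-code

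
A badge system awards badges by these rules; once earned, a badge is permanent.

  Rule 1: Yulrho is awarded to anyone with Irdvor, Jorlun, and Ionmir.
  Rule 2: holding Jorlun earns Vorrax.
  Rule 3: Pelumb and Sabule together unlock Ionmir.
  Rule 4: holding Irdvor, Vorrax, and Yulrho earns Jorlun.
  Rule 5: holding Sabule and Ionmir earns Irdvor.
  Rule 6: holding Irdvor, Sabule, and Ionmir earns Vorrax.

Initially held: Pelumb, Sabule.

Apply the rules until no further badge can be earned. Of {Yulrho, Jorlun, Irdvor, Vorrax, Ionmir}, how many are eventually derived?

3

With Pelumb and Sabule, Ionmir is earned (Rule 3).
With Sabule and Ionmir, Irdvor is earned (Rule 5).
With Irdvor, Sabule, and Ionmir, Vorrax is earned (Rule 6).
Yulrho would need Irdvor, Jorlun, and Ionmir (Rule 1), but Jorlun is never earned.
Jorlun would need Irdvor, Vorrax, and Yulrho (Rule 4), but Yulrho is never earned.
Irdvor: reached.
Vorrax: reached.
Ionmir: reached.
Reached: Irdvor, Vorrax, and Ionmir — 3 of the 5.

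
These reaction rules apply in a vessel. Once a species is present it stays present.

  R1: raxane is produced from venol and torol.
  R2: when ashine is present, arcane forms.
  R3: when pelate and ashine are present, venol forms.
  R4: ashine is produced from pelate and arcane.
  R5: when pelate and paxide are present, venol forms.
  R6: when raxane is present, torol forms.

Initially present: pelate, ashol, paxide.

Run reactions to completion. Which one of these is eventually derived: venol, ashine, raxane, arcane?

pelate and paxide present → venol forms (R5).
ashine would need pelate and arcane (R4), but arcane never forms. raxane would need venol and torol (R1), but torol never forms. arcane would need ashine (R2), but ashine never forms.

venol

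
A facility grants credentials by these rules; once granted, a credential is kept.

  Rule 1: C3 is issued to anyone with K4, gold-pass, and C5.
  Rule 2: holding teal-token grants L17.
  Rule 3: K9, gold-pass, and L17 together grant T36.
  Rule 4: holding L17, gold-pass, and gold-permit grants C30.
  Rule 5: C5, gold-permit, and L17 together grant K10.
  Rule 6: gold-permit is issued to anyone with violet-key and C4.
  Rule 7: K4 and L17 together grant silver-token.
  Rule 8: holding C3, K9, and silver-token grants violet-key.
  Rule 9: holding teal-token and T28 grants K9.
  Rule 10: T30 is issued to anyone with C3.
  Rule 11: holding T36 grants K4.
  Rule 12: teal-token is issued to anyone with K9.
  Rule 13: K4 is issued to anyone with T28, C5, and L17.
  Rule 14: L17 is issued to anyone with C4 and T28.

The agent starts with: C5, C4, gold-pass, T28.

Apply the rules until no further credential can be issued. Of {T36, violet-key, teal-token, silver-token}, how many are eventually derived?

1

Holding C4 and T28 grants L17 (Rule 14).
Holding T28, C5, and L17 grants K4 (Rule 13).
Holding K4 and L17 grants silver-token (Rule 7).
T36 would need K9, gold-pass, and L17 (Rule 3), but K9 is never granted.
violet-key would need C3, K9, and silver-token (Rule 8), but K9 is never granted.
teal-token would need K9 (Rule 12), but K9 is never granted.
silver-token: reached.
Reached: silver-token — 1 of the 4.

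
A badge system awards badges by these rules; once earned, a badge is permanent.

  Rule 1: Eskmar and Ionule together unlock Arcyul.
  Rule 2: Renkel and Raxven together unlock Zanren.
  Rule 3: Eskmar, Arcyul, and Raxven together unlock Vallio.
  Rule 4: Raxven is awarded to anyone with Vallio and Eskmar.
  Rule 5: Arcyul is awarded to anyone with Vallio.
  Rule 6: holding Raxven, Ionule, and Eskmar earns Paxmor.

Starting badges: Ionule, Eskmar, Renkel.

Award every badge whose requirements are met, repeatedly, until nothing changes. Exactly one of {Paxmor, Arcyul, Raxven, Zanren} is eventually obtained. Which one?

Arcyul

With Eskmar and Ionule, Arcyul is earned (Rule 1).
Raxven would need Vallio and Eskmar (Rule 4), but Vallio is never earned. Paxmor would need Raxven, Ionule, and Eskmar (Rule 6), but Raxven is never earned. Zanren would need Renkel and Raxven (Rule 2), but Raxven is never earned.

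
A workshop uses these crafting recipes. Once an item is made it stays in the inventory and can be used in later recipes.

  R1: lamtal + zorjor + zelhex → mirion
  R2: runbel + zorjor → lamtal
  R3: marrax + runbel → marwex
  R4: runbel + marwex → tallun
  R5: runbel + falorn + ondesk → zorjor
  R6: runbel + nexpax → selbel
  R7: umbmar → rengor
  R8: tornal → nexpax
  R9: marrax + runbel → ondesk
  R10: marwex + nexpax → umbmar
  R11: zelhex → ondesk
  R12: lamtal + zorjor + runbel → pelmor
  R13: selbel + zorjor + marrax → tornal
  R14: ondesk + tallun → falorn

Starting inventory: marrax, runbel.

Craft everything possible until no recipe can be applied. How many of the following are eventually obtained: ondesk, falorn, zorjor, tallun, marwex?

5

Using R9, marrax and runbel make ondesk.
Using R3, marrax and runbel make marwex.
runbel + marwex → tallun (R4).
ondesk + tallun → falorn (R14).
runbel + falorn + ondesk → zorjor (R5).
ondesk: reached.
falorn: reached.
zorjor: reached.
tallun: reached.
marwex: reached.
All 5 are reached.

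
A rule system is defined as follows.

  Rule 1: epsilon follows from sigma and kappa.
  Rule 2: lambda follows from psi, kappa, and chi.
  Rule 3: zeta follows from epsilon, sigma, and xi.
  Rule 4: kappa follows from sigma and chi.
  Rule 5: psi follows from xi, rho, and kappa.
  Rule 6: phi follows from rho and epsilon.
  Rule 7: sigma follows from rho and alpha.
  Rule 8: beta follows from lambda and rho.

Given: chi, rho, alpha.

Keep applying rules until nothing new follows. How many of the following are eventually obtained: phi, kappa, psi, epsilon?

rho and alpha hold, so sigma follows (Rule 7).
sigma and chi hold, so kappa follows (Rule 4).
sigma and kappa hold, so epsilon follows (Rule 1).
From rho and epsilon, Rule 6 gives phi.
phi: reached.
kappa: reached.
psi would need xi, rho, and kappa (Rule 5), but xi is never established.
epsilon: reached.
Reached: phi, kappa, and epsilon — 3 of the 4.

3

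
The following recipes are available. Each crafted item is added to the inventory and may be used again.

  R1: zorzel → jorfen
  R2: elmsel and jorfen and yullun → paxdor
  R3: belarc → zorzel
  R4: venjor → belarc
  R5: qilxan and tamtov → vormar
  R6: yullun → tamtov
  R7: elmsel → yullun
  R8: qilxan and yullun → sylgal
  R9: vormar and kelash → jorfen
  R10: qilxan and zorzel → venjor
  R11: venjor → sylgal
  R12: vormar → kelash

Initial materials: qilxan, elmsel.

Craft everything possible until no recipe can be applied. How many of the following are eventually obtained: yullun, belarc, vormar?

2

Using R7, elmsel makes yullun.
yullun → tamtov (R6).
qilxan and tamtov → vormar (R5).
yullun: reached.
belarc would need venjor (R4), but venjor is never obtained.
vormar: reached.
Reached: yullun and vormar — 2 of the 3.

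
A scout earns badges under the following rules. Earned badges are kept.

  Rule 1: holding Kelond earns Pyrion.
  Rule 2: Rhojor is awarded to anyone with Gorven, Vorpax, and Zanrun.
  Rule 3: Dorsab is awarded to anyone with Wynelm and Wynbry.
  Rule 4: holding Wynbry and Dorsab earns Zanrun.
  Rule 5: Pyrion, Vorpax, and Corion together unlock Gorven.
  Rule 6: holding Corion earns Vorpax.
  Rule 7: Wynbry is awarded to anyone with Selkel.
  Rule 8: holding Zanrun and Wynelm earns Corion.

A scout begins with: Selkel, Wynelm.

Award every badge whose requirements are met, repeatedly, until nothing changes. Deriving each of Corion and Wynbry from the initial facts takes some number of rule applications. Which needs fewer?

Wynbry

Wynbry: With Selkel, Wynbry is earned (Rule 7). [1 rule application]
Corion: With Selkel, Wynbry is earned (Rule 7). With Wynelm and Wynbry, Dorsab is earned (Rule 3). With Wynbry and Dorsab, Zanrun is earned (Rule 4). With Zanrun and Wynelm, Corion is earned (Rule 8). [4 rule applications]
Wynbry needs fewer.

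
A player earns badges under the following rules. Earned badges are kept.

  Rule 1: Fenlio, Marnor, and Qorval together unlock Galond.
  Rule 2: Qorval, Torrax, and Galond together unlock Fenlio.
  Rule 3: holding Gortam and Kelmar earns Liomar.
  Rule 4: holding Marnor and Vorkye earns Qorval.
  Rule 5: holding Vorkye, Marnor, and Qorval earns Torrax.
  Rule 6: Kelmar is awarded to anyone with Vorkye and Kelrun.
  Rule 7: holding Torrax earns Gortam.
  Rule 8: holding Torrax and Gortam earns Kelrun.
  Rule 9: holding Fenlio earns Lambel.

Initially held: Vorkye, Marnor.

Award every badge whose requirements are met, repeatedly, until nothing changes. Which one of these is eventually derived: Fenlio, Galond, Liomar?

With Marnor and Vorkye, Qorval is earned (Rule 4).
With Vorkye, Marnor, and Qorval, Torrax is earned (Rule 5).
With Torrax, Gortam is earned (Rule 7).
With Torrax and Gortam, Kelrun is earned (Rule 8).
With Vorkye and Kelrun, Kelmar is earned (Rule 6).
With Gortam and Kelmar, Liomar is earned (Rule 3).
Fenlio would need Qorval, Torrax, and Galond (Rule 2), but Galond is never earned. Galond would need Fenlio, Marnor, and Qorval (Rule 1), but Fenlio is never earned.

Liomar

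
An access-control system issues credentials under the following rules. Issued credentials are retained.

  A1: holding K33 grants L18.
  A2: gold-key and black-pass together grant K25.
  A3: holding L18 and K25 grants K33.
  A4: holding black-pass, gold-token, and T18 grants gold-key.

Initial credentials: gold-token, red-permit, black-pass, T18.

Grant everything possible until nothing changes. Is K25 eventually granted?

Yes

Holding black-pass, gold-token, and T18 grants gold-key (A4).
Holding gold-key and black-pass grants K25 (A2).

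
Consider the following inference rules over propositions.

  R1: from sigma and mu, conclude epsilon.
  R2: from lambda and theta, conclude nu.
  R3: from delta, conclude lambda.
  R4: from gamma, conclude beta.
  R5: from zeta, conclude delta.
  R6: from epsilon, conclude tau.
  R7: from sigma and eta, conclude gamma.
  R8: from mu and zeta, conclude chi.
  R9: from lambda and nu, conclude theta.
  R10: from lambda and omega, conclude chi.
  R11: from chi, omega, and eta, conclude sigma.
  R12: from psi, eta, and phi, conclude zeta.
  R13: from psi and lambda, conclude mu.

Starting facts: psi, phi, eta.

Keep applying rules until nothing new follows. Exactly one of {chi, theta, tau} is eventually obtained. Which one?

psi, eta, and phi hold, so zeta follows (R12).
zeta holds, so delta follows (R5).
delta holds, so lambda follows (R3).
From psi and lambda, R13 gives mu.
mu and zeta hold, so chi follows (R8).
tau would need epsilon (R6), but epsilon is never established. theta would need lambda and nu (R9), but nu is never established.

chi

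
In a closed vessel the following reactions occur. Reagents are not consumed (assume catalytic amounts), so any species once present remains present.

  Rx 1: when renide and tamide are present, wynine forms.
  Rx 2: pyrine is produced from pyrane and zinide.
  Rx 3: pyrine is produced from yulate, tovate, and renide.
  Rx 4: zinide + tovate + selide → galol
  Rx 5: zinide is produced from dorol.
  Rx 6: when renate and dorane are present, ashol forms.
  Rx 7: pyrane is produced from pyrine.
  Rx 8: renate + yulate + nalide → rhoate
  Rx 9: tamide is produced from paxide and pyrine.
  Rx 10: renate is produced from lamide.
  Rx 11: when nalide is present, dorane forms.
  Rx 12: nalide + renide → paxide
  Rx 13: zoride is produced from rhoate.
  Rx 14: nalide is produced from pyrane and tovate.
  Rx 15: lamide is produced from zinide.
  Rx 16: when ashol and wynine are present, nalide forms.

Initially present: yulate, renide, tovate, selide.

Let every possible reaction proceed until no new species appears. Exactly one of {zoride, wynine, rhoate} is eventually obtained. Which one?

wynine

yulate, tovate, and renide present → pyrine forms (Rx 3).
pyrine present → pyrane forms (Rx 7).
pyrane and tovate present → nalide forms (Rx 14).
nalide and renide present → paxide forms (Rx 12).
paxide and pyrine present → tamide forms (Rx 9).
renide and tamide present → wynine forms (Rx 1).
rhoate would need renate, yulate, and nalide (Rx 8), but renate never forms. zoride would need rhoate (Rx 13), but rhoate never forms.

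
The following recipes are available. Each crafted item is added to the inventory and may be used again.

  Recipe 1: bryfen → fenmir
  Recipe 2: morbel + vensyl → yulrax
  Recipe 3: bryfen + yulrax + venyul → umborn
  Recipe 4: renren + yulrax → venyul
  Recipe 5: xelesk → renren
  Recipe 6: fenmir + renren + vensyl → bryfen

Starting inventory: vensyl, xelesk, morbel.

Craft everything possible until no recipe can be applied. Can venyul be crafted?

Using Recipe 5, xelesk makes renren.
Using Recipe 2, morbel and vensyl make yulrax.
renren + yulrax → venyul (Recipe 4).

Yes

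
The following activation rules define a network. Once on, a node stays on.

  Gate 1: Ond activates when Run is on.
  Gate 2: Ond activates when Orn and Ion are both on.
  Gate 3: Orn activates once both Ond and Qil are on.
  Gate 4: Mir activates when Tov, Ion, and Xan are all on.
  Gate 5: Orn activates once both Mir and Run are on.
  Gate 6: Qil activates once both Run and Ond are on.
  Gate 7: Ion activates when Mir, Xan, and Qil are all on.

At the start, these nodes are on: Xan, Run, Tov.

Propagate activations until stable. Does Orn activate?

Yes

Gate 1: Run on → Ond on.
Gate 6: Run and Ond on → Qil on.
Gate 3: Ond and Qil on → Orn on.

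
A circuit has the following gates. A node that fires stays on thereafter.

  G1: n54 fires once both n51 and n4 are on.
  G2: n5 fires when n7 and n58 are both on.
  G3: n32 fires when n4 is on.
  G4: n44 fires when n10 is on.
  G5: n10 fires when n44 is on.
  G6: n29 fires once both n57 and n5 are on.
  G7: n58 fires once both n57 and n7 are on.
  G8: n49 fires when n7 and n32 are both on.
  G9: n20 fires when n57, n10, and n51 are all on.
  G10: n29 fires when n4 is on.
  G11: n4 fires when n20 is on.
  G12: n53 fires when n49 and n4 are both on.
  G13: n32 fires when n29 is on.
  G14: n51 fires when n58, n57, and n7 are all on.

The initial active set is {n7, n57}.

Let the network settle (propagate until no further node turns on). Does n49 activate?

Yes

n57 and n7 are on, so n58 fires (G7).
G2: n7 and n58 on → n5 on.
G6: n57 and n5 on → n29 on.
G13: n29 on → n32 on.
n7 and n32 are on, so n49 fires (G8).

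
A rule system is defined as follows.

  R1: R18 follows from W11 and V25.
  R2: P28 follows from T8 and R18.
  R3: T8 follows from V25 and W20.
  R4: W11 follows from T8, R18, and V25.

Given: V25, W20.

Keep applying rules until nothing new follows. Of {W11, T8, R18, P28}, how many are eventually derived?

1

V25 and W20 hold, so T8 follows (R3).
W11 would need T8, R18, and V25 (R4), but R18 is never established.
T8: reached.
R18 would need W11 and V25 (R1), but W11 is never established.
P28 would need T8 and R18 (R2), but R18 is never established.
Reached: T8 — 1 of the 4.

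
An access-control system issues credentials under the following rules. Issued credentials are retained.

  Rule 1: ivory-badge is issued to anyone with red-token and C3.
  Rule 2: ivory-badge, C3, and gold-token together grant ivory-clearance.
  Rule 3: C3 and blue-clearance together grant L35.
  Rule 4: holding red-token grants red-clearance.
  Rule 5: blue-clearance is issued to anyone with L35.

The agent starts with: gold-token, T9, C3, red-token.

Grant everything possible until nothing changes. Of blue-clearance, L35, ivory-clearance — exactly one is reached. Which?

ivory-clearance

Holding red-token and C3 grants ivory-badge (Rule 1).
Holding ivory-badge, C3, and gold-token grants ivory-clearance (Rule 2).
blue-clearance would need L35 (Rule 5), but L35 is never granted. L35 would need C3 and blue-clearance (Rule 3), but blue-clearance is never granted.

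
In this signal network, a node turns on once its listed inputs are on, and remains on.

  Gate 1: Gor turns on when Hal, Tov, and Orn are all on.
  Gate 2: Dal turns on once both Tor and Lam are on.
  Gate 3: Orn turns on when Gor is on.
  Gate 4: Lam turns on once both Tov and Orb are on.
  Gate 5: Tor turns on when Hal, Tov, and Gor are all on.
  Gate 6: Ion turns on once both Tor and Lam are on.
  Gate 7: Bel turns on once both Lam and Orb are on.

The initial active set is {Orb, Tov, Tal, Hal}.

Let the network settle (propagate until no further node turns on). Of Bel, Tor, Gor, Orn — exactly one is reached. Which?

Gate 4: Tov and Orb on → Lam on.
Lam and Orb are on, so Bel turns on (Gate 7).
Tor would need Hal, Tov, and Gor (Gate 5), but Gor never turns on. Orn would need Gor (Gate 3), but Gor never turns on. Gor would need Hal, Tov, and Orn (Gate 1), but Orn never turns on.

Bel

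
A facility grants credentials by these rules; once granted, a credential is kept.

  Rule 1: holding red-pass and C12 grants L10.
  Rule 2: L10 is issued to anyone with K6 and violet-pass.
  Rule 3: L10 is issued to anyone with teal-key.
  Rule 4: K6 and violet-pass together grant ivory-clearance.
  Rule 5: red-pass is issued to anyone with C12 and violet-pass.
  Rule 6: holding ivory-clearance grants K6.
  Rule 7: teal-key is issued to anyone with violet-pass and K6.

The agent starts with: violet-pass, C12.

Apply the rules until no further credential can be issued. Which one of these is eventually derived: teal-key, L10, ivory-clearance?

L10

Holding C12 and violet-pass grants red-pass (Rule 5).
Holding red-pass and C12 grants L10 (Rule 1).
teal-key would need violet-pass and K6 (Rule 7), but K6 is never granted. ivory-clearance would need K6 and violet-pass (Rule 4), but K6 is never granted.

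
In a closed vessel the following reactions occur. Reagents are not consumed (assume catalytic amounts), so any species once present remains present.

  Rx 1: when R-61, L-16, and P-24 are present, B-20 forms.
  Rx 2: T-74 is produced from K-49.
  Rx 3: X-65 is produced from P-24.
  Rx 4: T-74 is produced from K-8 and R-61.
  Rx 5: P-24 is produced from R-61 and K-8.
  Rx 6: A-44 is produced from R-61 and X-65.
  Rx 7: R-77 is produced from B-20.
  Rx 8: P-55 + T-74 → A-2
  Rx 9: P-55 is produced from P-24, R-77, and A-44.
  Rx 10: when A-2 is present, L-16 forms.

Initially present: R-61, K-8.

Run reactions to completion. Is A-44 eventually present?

Yes

R-61 and K-8 present → P-24 forms (Rx 5).
P-24 present → X-65 forms (Rx 3).
R-61 and X-65 present → A-44 forms (Rx 6).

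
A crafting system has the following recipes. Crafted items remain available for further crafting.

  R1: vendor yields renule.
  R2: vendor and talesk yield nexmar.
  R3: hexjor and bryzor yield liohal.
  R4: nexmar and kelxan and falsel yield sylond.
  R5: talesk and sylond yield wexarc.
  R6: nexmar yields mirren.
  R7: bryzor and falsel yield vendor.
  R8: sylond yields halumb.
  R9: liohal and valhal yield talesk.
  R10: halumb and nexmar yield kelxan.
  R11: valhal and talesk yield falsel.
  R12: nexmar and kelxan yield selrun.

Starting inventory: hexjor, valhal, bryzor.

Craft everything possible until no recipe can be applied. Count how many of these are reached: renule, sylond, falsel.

hexjor and bryzor → liohal (R3).
Using R9, liohal and valhal make talesk.
valhal and talesk → falsel (R11).
Using R7, bryzor and falsel make vendor.
Using R1, vendor makes renule.
renule: reached.
sylond would need nexmar, kelxan, and falsel (R4), but kelxan is never obtained.
falsel: reached.
Reached: renule and falsel — 2 of the 3.

2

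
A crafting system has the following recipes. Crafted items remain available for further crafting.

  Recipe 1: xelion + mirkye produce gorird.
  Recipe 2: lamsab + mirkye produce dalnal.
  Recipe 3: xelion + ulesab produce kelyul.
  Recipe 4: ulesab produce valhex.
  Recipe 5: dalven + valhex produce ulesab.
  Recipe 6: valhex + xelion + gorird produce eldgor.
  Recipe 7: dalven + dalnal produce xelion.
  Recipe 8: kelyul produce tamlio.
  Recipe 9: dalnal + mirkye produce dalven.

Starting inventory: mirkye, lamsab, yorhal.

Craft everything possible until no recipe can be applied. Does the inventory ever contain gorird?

Yes

Using Recipe 2, lamsab and mirkye make dalnal.
dalnal + mirkye → dalven (Recipe 9).
Using Recipe 7, dalven and dalnal make xelion.
xelion + mirkye → gorird (Recipe 1).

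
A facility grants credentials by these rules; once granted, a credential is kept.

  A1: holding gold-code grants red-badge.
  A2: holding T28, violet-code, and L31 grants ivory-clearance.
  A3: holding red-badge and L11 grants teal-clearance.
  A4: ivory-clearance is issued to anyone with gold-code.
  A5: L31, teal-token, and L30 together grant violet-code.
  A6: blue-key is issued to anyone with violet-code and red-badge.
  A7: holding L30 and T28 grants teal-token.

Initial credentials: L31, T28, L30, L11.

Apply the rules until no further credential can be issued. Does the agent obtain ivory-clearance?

Holding L30 and T28 grants teal-token (A7).
Holding L31, teal-token, and L30 grants violet-code (A5).
Holding T28, violet-code, and L31 grants ivory-clearance (A2).

Yes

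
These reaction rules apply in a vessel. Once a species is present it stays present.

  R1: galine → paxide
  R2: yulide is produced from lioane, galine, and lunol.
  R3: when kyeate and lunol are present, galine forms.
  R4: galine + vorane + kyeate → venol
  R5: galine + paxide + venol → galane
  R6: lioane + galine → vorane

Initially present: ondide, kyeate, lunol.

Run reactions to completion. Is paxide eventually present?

kyeate and lunol present → galine forms (R3).
galine present → paxide forms (R1).

Yes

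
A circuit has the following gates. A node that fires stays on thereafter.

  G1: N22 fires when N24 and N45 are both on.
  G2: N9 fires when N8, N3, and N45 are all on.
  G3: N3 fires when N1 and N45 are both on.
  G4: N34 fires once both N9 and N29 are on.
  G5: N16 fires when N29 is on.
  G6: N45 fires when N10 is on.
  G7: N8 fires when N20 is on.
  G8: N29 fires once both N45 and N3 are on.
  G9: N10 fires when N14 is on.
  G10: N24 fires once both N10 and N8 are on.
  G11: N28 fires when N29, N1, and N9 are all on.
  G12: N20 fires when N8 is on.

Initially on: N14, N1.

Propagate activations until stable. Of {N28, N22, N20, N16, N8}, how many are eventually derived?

1

N14 is on, so N10 fires (G9).
G6: N10 on → N45 on.
N1 and N45 are on, so N3 fires (G3).
N45 and N3 are on, so N29 fires (G8).
G5: N29 on → N16 on.
N28 would need N29, N1, and N9 (G11), but N9 never turns on.
N22 would need N24 and N45 (G1), but N24 never turns on.
N20 would need N8 (G12), but N8 never turns on.
N16: reached.
N8 would need N20 (G7), but N20 never turns on.
Reached: N16 — 1 of the 5.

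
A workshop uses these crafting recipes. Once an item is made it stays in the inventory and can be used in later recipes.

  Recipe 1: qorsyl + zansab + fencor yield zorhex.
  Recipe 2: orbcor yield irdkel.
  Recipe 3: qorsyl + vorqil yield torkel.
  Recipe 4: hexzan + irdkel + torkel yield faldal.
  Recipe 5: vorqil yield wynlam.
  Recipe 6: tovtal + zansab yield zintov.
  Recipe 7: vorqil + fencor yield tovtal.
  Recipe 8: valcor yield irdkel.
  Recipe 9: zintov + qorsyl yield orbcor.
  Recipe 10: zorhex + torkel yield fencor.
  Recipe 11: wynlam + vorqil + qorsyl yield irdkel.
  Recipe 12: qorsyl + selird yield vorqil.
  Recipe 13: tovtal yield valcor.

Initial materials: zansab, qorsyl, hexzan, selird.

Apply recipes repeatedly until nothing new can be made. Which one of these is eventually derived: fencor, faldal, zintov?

Using Recipe 12, qorsyl and selird make vorqil.
Using Recipe 3, qorsyl and vorqil make torkel.
vorqil → wynlam (Recipe 5).
wynlam + vorqil + qorsyl → irdkel (Recipe 11).
Using Recipe 4, hexzan, irdkel, and torkel make faldal.
fencor would need zorhex and torkel (Recipe 10), but zorhex is never obtained. zintov would need tovtal and zansab (Recipe 6), but tovtal is never obtained.

faldal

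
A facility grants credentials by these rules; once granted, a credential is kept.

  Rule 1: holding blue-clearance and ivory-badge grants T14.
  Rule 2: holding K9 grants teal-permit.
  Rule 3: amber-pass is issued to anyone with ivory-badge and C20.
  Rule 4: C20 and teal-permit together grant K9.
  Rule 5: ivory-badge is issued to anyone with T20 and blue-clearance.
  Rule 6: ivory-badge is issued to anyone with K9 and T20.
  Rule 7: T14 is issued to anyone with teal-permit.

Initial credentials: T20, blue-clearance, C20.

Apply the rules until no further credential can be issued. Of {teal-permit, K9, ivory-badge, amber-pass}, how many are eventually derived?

2

Holding T20 and blue-clearance grants ivory-badge (Rule 5).
Holding ivory-badge and C20 grants amber-pass (Rule 3).
teal-permit would need K9 (Rule 2), but K9 is never granted.
K9 would need C20 and teal-permit (Rule 4), but teal-permit is never granted.
ivory-badge: reached.
amber-pass: reached.
Reached: ivory-badge and amber-pass — 2 of the 4.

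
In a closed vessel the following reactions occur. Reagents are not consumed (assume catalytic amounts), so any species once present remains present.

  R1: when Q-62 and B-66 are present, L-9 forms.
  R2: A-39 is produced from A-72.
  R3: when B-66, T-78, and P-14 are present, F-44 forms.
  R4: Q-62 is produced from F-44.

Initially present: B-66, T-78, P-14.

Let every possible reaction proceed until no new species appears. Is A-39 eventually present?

No

A-39 would need A-72 (R2), but A-72 never forms.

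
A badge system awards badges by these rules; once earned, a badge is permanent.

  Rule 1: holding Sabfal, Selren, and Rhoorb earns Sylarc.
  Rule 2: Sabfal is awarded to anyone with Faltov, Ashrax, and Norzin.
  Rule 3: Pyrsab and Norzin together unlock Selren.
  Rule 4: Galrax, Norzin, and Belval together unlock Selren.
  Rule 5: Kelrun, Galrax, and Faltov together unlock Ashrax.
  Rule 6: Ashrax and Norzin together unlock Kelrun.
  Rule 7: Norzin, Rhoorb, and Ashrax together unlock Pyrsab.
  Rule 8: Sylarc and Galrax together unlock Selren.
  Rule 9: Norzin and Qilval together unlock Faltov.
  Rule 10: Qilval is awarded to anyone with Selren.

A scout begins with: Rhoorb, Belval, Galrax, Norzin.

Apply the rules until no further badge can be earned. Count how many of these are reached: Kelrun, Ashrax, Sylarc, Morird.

Kelrun would need Ashrax and Norzin (Rule 6), but Ashrax is never earned.
Ashrax would need Kelrun, Galrax, and Faltov (Rule 5), but Kelrun is never earned.
Sylarc would need Sabfal, Selren, and Rhoorb (Rule 1), but Sabfal is never earned.
No rule produces Morird, and it is not given.
None of the 4 are reached.

0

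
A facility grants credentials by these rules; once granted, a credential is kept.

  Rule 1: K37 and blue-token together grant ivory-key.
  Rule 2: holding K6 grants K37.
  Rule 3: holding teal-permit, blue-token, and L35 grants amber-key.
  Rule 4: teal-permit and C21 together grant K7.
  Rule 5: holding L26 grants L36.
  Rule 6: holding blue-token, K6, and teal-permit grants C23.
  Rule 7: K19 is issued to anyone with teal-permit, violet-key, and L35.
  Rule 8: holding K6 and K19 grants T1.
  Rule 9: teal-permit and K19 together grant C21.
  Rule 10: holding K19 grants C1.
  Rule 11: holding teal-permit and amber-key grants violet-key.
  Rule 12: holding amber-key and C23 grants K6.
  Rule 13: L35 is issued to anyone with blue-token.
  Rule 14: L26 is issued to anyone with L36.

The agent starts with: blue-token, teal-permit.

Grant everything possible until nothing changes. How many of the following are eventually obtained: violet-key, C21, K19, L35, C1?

Holding blue-token grants L35 (Rule 13).
Holding teal-permit, blue-token, and L35 grants amber-key (Rule 3).
Holding teal-permit and amber-key grants violet-key (Rule 11).
Holding teal-permit, violet-key, and L35 grants K19 (Rule 7).
Holding K19 grants C1 (Rule 10).
Holding teal-permit and K19 grants C21 (Rule 9).
violet-key: reached.
C21: reached.
K19: reached.
L35: reached.
C1: reached.
All 5 are reached.

5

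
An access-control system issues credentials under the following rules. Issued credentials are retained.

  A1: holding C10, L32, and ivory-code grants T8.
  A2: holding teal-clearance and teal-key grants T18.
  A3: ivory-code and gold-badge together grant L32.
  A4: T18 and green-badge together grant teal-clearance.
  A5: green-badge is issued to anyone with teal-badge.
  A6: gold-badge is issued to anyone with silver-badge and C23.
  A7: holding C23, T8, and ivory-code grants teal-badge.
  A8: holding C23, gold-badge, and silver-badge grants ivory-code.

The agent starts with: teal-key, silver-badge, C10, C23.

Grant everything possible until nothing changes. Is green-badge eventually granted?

Yes

Holding silver-badge and C23 grants gold-badge (A6).
Holding C23, gold-badge, and silver-badge grants ivory-code (A8).
Holding ivory-code and gold-badge grants L32 (A3).
Holding C10, L32, and ivory-code grants T8 (A1).
Holding C23, T8, and ivory-code grants teal-badge (A7).
Holding teal-badge grants green-badge (A5).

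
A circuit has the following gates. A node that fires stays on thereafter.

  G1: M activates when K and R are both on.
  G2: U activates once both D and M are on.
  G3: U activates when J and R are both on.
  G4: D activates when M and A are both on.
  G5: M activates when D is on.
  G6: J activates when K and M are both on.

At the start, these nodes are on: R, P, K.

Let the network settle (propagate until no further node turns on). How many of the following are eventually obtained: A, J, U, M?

G1: K and R on → M on.
K and M are on, so J activates (G6).
G3: J and R on → U on.
No rule produces A, and it is not given.
J: reached.
U: reached.
M: reached.
Reached: J, U, and M — 3 of the 4.

3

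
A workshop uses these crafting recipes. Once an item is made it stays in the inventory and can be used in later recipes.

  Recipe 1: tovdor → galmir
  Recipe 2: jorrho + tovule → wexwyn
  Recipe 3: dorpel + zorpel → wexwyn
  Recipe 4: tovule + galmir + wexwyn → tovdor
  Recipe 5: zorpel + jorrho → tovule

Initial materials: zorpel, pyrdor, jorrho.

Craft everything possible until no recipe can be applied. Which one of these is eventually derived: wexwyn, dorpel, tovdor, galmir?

wexwyn

zorpel + jorrho → tovule (Recipe 5).
Using Recipe 2, jorrho and tovule make wexwyn.
No rule produces dorpel, and it is not given. tovdor would need tovule, galmir, and wexwyn (Recipe 4), but galmir is never obtained. galmir would need tovdor (Recipe 1), but tovdor is never obtained.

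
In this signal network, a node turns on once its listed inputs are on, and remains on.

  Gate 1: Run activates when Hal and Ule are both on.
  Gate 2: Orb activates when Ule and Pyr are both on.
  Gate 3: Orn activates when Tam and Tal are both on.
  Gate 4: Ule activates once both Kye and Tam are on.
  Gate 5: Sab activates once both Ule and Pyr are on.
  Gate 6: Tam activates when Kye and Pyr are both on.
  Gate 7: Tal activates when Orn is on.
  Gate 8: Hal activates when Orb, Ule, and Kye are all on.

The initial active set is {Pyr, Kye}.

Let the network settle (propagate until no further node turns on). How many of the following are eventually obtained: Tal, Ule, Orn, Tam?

Gate 6: Kye and Pyr on → Tam on.
Kye and Tam are on, so Ule activates (Gate 4).
Tal would need Orn (Gate 7), but Orn never turns on.
Ule: reached.
Orn would need Tam and Tal (Gate 3), but Tal never turns on.
Tam: reached.
Reached: Ule and Tam — 2 of the 4.

2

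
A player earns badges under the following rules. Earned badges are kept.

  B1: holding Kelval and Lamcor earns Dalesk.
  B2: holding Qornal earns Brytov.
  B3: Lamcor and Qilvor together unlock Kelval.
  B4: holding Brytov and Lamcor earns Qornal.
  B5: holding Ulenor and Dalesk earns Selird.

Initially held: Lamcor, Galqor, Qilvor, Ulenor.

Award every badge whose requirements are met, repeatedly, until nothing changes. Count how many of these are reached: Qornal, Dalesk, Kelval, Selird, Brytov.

With Lamcor and Qilvor, Kelval is earned (B3).
With Kelval and Lamcor, Dalesk is earned (B1).
With Ulenor and Dalesk, Selird is earned (B5).
Qornal would need Brytov and Lamcor (B4), but Brytov is never earned.
Dalesk: reached.
Kelval: reached.
Selird: reached.
Brytov would need Qornal (B2), but Qornal is never earned.
Reached: Dalesk, Kelval, and Selird — 3 of the 5.

3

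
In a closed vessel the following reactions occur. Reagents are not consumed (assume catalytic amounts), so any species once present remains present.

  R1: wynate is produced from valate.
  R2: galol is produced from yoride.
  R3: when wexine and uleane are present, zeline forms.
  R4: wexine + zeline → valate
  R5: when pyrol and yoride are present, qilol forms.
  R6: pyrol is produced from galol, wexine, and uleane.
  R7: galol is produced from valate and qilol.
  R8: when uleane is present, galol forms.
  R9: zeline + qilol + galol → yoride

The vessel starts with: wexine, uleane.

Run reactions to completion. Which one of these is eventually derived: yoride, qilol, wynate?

wynate

wexine and uleane present → zeline forms (R3).
wexine and zeline present → valate forms (R4).
valate present → wynate forms (R1).
qilol would need pyrol and yoride (R5), but yoride never forms. yoride would need zeline, qilol, and galol (R9), but qilol never forms.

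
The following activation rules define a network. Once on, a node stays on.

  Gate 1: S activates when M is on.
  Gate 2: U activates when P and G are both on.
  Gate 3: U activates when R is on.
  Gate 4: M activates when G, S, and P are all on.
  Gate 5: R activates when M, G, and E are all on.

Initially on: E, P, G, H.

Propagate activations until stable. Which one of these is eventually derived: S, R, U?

Gate 2: P and G on → U on.
R would need M, G, and E (Gate 5), but M never turns on. S would need M (Gate 1), but M never turns on.

U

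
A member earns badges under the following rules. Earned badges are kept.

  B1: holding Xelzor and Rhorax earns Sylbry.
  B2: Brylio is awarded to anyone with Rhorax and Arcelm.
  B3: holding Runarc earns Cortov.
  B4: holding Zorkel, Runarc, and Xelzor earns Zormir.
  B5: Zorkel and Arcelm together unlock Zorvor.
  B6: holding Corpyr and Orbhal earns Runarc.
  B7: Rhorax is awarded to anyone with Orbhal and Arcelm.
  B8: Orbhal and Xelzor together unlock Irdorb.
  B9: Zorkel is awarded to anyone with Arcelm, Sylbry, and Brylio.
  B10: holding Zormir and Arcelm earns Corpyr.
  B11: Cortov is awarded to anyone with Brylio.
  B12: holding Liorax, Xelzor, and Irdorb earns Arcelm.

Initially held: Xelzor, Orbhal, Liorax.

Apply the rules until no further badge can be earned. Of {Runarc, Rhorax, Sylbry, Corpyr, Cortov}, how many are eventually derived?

With Orbhal and Xelzor, Irdorb is earned (B8).
With Liorax, Xelzor, and Irdorb, Arcelm is earned (B12).
With Orbhal and Arcelm, Rhorax is earned (B7).
With Rhorax and Arcelm, Brylio is earned (B2).
With Xelzor and Rhorax, Sylbry is earned (B1).
With Brylio, Cortov is earned (B11).
Runarc would need Corpyr and Orbhal (B6), but Corpyr is never earned.
Rhorax: reached.
Sylbry: reached.
Corpyr would need Zormir and Arcelm (B10), but Zormir is never earned.
Cortov: reached.
Reached: Rhorax, Sylbry, and Cortov — 3 of the 5.

3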